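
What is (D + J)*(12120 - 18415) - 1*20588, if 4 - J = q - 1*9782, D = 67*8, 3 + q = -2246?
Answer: -79155033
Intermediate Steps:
q = -2249 (q = -3 - 2246 = -2249)
D = 536
J = 12035 (J = 4 - (-2249 - 1*9782) = 4 - (-2249 - 9782) = 4 - 1*(-12031) = 4 + 12031 = 12035)
(D + J)*(12120 - 18415) - 1*20588 = (536 + 12035)*(12120 - 18415) - 1*20588 = 12571*(-6295) - 20588 = -79134445 - 20588 = -79155033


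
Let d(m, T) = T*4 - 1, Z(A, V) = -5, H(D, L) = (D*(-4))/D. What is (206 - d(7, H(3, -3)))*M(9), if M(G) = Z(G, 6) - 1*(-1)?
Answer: -892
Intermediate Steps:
H(D, L) = -4 (H(D, L) = (-4*D)/D = -4)
d(m, T) = -1 + 4*T (d(m, T) = 4*T - 1 = -1 + 4*T)
M(G) = -4 (M(G) = -5 - 1*(-1) = -5 + 1 = -4)
(206 - d(7, H(3, -3)))*M(9) = (206 - (-1 + 4*(-4)))*(-4) = (206 - (-1 - 16))*(-4) = (206 - 1*(-17))*(-4) = (206 + 17)*(-4) = 223*(-4) = -892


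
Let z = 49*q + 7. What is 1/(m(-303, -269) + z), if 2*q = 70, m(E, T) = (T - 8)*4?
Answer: 1/614 ≈ 0.0016287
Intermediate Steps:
m(E, T) = -32 + 4*T (m(E, T) = (-8 + T)*4 = -32 + 4*T)
q = 35 (q = (½)*70 = 35)
z = 1722 (z = 49*35 + 7 = 1715 + 7 = 1722)
1/(m(-303, -269) + z) = 1/((-32 + 4*(-269)) + 1722) = 1/((-32 - 1076) + 1722) = 1/(-1108 + 1722) = 1/614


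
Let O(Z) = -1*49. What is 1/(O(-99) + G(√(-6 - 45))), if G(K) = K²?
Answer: -1/100 ≈ -0.010000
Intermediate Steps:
O(Z) = -49
1/(O(-99) + G(√(-6 - 45))) = 1/(-49 + (√(-6 - 45))²) = 1/(-49 + (√(-51))²) = 1/(-49 + (I*√51)²) = 1/(-49 - 51) = 1/(-100) = -1/100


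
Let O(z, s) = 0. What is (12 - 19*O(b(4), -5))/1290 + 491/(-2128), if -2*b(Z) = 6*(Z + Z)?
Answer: -101309/457520 ≈ -0.22143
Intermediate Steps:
b(Z) = -6*Z (b(Z) = -3*(Z + Z) = -3*2*Z = -6*Z)
(12 - 19*O(b(4), -5))/1290 + 491/(-2128) = (12 - 19*0)/1290 + 491/(-2128) = (12 + 0)*(1/1290) + 491*(-1/2128) = 12*(1/1290) - 491/2128 = 2/215 - 491/2128 = -101309/457520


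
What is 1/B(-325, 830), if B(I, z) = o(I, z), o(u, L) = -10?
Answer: -1/10 ≈ -0.10000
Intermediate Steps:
B(I, z) = -10
1/B(-325, 830) = 1/(-10) = -1/10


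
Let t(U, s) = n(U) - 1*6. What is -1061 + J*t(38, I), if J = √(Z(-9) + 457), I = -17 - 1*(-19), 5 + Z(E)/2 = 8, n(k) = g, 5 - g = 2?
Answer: -1061 - 3*√463 ≈ -1125.6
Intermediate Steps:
g = 3 (g = 5 - 1*2 = 5 - 2 = 3)
n(k) = 3
Z(E) = 6 (Z(E) = -10 + 2*8 = -10 + 16 = 6)
I = 2 (I = -17 + 19 = 2)
J = √463 (J = √(6 + 457) = √463 ≈ 21.517)
t(U, s) = -3 (t(U, s) = 3 - 1*6 = 3 - 6 = -3)
-1061 + J*t(38, I) = -1061 + √463*(-3) = -1061 - 3*√463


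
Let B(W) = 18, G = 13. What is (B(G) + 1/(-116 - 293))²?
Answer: 54184321/167281 ≈ 323.91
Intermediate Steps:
(B(G) + 1/(-116 - 293))² = (18 + 1/(-116 - 293))² = (18 + 1/(-409))² = (18 - 1/409)² = (7361/409)² = 54184321/167281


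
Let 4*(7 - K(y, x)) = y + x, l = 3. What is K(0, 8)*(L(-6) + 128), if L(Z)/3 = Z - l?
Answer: 505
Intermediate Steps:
K(y, x) = 7 - x/4 - y/4 (K(y, x) = 7 - (y + x)/4 = 7 - (x + y)/4 = 7 + (-x/4 - y/4) = 7 - x/4 - y/4)
L(Z) = -9 + 3*Z (L(Z) = 3*(Z - 1*3) = 3*(Z - 3) = 3*(-3 + Z) = -9 + 3*Z)
K(0, 8)*(L(-6) + 128) = (7 - ¼*8 - ¼*0)*((-9 + 3*(-6)) + 128) = (7 - 2 + 0)*((-9 - 18) + 128) = 5*(-27 + 128) = 5*101 = 505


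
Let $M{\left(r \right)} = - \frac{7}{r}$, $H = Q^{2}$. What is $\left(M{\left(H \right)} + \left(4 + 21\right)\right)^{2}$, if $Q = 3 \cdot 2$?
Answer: $\frac{797449}{1296} \approx 615.32$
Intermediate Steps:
$Q = 6$
$H = 36$ ($H = 6^{2} = 36$)
$\left(M{\left(H \right)} + \left(4 + 21\right)\right)^{2} = \left(- \frac{7}{36} + \left(4 + 21\right)\right)^{2} = \left(\left(-7\right) \frac{1}{36} + 25\right)^{2} = \left(- \frac{7}{36} + 25\right)^{2} = \left(\frac{893}{36}\right)^{2} = \frac{797449}{1296}$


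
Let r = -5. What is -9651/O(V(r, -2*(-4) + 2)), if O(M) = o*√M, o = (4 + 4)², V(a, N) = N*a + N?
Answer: 9651*I*√10/1280 ≈ 23.843*I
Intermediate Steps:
V(a, N) = N + N*a
o = 64 (o = 8² = 64)
O(M) = 64*√M
-9651/O(V(r, -2*(-4) + 2)) = -9651*1/(64*√(1 - 5)*√(-2*(-4) + 2)) = -9651*(-I/(128*√(8 + 2))) = -9651*(-I*√10/1280) = -(-9651)*I*√10/1280 = 9651*I*√10/1280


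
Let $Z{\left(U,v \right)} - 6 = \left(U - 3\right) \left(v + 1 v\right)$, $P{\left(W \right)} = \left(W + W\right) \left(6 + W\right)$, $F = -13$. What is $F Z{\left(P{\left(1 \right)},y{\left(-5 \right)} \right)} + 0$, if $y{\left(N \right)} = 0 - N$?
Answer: $-1508$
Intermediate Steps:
$P{\left(W \right)} = 2 W \left(6 + W\right)$
$y{\left(N \right)} = - N$
$Z{\left(U,v \right)} = 6 + 2 v \left(-3 + U\right)$ ($Z{\left(U,v \right)} = 6 + \left(U - 3\right) \left(v + 1 v\right) = 6 + \left(-3 + U\right) \left(v + v\right) = 6 + \left(-3 + U\right) 2 v = 6 + 2 v \left(-3 + U\right)$)
$F Z{\left(P{\left(1 \right)},y{\left(-5 \right)} \right)} + 0 = - 13 \left(6 - 6 \left(\left(-1\right) \left(-5\right)\right) + 2 \cdot 2 \cdot 1 \left(6 + 1\right) \left(\left(-1\right) \left(-5\right)\right)\right) + 0 = - 13 \left(6 - 30 + 2 \cdot 2 \cdot 1 \cdot 7 \cdot 5\right) + 0 = - 13 \left(6 - 30 + 2 \cdot 14 \cdot 5\right) + 0 = - 13 \left(6 - 30 + 140\right) + 0 = \left(-13\right) 116 + 0 = -1508 + 0 = -1508$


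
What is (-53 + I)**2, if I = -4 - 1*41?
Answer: 9604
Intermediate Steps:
I = -45 (I = -4 - 41 = -45)
(-53 + I)**2 = (-53 - 45)**2 = (-98)**2 = 9604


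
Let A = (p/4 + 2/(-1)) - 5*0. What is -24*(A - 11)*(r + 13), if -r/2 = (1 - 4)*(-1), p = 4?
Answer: 2016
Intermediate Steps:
A = -1 (A = (4/4 + 2/(-1)) - 5*0 = (4*(¼) + 2*(-1)) + 0 = (1 - 2) + 0 = -1 + 0 = -1)
r = -6 (r = -2*(1 - 4)*(-1) = -(-6)*(-1) = -2*3 = -6)
-24*(A - 11)*(r + 13) = -24*(-1 - 11)*(-6 + 13) = -(-288)*7 = -24*(-84) = 2016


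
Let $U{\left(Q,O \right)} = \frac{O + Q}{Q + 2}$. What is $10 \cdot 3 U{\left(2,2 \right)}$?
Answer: $30$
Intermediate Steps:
$U{\left(Q,O \right)} = \frac{O + Q}{2 + Q}$
$10 \cdot 3 U{\left(2,2 \right)} = 10 \cdot 3 \frac{2 + 2}{2 + 2} = 30 \cdot \frac{1}{4} \cdot 4 = 30 \cdot 1 = 30$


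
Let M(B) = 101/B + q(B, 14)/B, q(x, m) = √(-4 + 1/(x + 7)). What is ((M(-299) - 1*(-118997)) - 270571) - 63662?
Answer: -64355665/299 - I*√85337/43654 ≈ -2.1524e+5 - 0.0066918*I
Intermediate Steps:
q(x, m) = √(-4 + 1/(7 + x))
M(B) = 101/B + √((-27 - 4*B)/(7 + B))/B
((M(-299) - 1*(-118997)) - 270571) - 63662 = (((101 + √((-27 - 4*(-299))/(7 - 299)))/(-299) - 1*(-118997)) - 270571) - 63662 = ((-(101 + √((-27 + 1196)/(-292)))/299 + 118997) - 270571) - 63662 = ((-(101 + √(-1/292*1169))/299 + 118997) - 270571) - 63662 = ((-(101 + √(-1169/292))/299 + 118997) - 270571) - 63662 = ((-(101 + I*√85337/146)/299 + 118997) - 270571) - 63662 = (((-101/299 - I*√85337/43654) + 118997) - 270571) - 63662 = ((35580002/299 - I*√85337/43654) - 270571) - 63662 = (-45320727/299 - I*√85337/43654) - 63662 = -64355665/299 - I*√85337/43654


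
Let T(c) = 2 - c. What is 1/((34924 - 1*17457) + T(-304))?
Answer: 1/17773 ≈ 5.6265e-5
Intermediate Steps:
1/((34924 - 1*17457) + T(-304)) = 1/((34924 - 1*17457) + (2 - 1*(-304))) = 1/((34924 - 17457) + (2 + 304)) = 1/(17467 + 306) = 1/17773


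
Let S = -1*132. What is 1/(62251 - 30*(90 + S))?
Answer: 1/63511 ≈ 1.5745e-5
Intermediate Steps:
S = -132
1/(62251 - 30*(90 + S)) = 1/(62251 - 30*(90 - 132)) = 1/(62251 - 30*(-42)) = 1/(62251 + 1260) = 1/63511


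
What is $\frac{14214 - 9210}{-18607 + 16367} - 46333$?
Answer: $- \frac{25947731}{560} \approx -46335.0$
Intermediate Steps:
$\frac{14214 - 9210}{-18607 + 16367} - 46333 = \frac{5004}{-2240} - 46333 = 5004 \left(- \frac{1}{2240}\right) - 46333 = - \frac{1251}{560} - 46333 = - \frac{25947731}{560}$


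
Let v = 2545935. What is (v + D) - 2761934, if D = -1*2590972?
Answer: -2806971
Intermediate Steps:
D = -2590972
(v + D) - 2761934 = (2545935 - 2590972) - 2761934 = -45037 - 2761934 = -2806971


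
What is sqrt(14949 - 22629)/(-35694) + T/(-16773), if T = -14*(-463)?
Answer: -6482/16773 - 8*I*sqrt(30)/17847 ≈ -0.38645 - 0.0024552*I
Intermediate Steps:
T = 6482
sqrt(14949 - 22629)/(-35694) + T/(-16773) = sqrt(14949 - 22629)/(-35694) + 6482/(-16773) = sqrt(-7680)*(-1/35694) + 6482*(-1/16773) = (16*I*sqrt(30))*(-1/35694) - 6482/16773 = -8*I*sqrt(30)/17847 - 6482/16773 = -6482/16773 - 8*I*sqrt(30)/17847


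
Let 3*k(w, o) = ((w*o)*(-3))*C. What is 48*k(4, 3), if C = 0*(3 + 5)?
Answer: 0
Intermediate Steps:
C = 0 (C = 0*8 = 0)
k(w, o) = 0 (k(w, o) = (((w*o)*(-3))*0)/3 = (((o*w)*(-3))*0)/3 = (-3*o*w*0)/3 = (⅓)*0 = 0)
48*k(4, 3) = 48*0 = 0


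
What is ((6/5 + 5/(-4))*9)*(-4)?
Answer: 9/5 ≈ 1.8000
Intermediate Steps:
((6/5 + 5/(-4))*9)*(-4) = ((6*(⅕) + 5*(-¼))*9)*(-4) = ((6/5 - 5/4)*9)*(-4) = -1/20*9*(-4) = -9/20*(-4) = 9/5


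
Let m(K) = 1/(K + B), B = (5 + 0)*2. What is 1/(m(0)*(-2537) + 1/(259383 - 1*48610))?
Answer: -2107730/534731091 ≈ -0.0039417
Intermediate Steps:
B = 10 (B = 5*2 = 10)
m(K) = 1/(10 + K) (m(K) = 1/(K + 10) = 1/(10 + K))
1/(m(0)*(-2537) + 1/(259383 - 1*48610)) = 1/(-2537/(10 + 0) + 1/(259383 - 1*48610)) = 1/(-2537/10 + 1/(259383 - 48610)) = 1/((⅒)*(-2537) + 1/210773) = 1/(-2537/10 + 1/210773) = 1/(-534731091/2107730) = -2107730/534731091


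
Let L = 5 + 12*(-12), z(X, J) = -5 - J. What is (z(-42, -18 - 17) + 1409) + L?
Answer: 1300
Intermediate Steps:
L = -139 (L = 5 - 144 = -139)
(z(-42, -18 - 17) + 1409) + L = ((-5 - (-18 - 17)) + 1409) - 139 = ((-5 - 1*(-35)) + 1409) - 139 = ((-5 + 35) + 1409) - 139 = (30 + 1409) - 139 = 1439 - 139 = 1300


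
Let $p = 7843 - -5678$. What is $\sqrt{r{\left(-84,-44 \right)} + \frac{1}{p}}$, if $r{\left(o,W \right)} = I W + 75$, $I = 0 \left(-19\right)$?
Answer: $\frac{2 \sqrt{3427830399}}{13521} \approx 8.6603$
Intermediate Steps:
$I = 0$
$p = 13521$ ($p = 7843 + 5678 = 13521$)
$r{\left(o,W \right)} = 75$ ($r{\left(o,W \right)} = 0 W + 75 = 0 + 75 = 75$)
$\sqrt{r{\left(-84,-44 \right)} + \frac{1}{p}} = \sqrt{75 + \frac{1}{13521}} = \sqrt{\frac{1014076}{13521}} = \frac{2 \sqrt{3427830399}}{13521}$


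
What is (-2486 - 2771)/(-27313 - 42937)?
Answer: 5257/70250 ≈ 0.074833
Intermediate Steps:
(-2486 - 2771)/(-27313 - 42937) = -5257/(-70250) = -5257*(-1/70250) = 5257/70250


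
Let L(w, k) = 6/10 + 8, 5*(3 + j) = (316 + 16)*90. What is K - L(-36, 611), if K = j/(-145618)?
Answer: -571949/66190 ≈ -8.6410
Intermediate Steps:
j = 5973 (j = -3 + ((316 + 16)*90)/5 = -3 + (332*90)/5 = -3 + (1/5)*29880 = -3 + 5976 = 5973)
L(w, k) = 43/5 (L(w, k) = 6*(1/10) + 8 = 3/5 + 8 = 43/5)
K = -543/13238 (K = 5973/(-145618) = 5973*(-1/145618) = -543/13238 ≈ -0.041018)
K - L(-36, 611) = -543/13238 - 1*43/5 = -543/13238 - 43/5 = -571949/66190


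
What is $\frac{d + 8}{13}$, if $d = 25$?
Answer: $\frac{33}{13} \approx 2.5385$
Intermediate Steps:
$\frac{d + 8}{13} = \frac{25 + 8}{13} = 33 \cdot \frac{1}{13} = \frac{33}{13}$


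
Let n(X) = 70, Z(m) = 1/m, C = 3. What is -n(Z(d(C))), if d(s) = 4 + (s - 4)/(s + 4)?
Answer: -70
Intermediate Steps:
d(s) = 4 + (-4 + s)/(4 + s)
-n(Z(d(C))) = -1*70 = -70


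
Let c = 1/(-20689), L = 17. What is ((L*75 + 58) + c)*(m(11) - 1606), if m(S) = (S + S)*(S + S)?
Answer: -1820176776/1217 ≈ -1.4956e+6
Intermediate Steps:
m(S) = 4*S**2 (m(S) = (2*S)*(2*S) = 4*S**2)
c = -1/20689 ≈ -4.8335e-5
((L*75 + 58) + c)*(m(11) - 1606) = ((17*75 + 58) - 1/20689)*(4*11**2 - 1606) = ((1275 + 58) - 1/20689)*(4*121 - 1606) = (1333 - 1/20689)*(484 - 1606) = (27578436/20689)*(-1122) = -1820176776/1217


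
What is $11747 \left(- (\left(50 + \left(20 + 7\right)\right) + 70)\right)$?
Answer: $-1726809$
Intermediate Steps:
$11747 \left(- (\left(50 + \left(20 + 7\right)\right) + 70)\right) = 11747 \left(- (\left(50 + 27\right) + 70)\right) = 11747 \left(- (77 + 70)\right) = 11747 \left(\left(-1\right) 147\right) = 11747 \left(-147\right) = -1726809$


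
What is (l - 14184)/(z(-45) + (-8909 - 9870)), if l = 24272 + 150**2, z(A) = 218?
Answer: -32588/18561 ≈ -1.7557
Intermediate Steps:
l = 46772 (l = 24272 + 22500 = 46772)
(l - 14184)/(z(-45) + (-8909 - 9870)) = (46772 - 14184)/(218 + (-8909 - 9870)) = 32588/(218 - 18779) = 32588/(-18561) = 32588*(-1/18561) = -32588/18561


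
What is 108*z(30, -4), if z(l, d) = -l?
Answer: -3240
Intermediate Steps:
108*z(30, -4) = 108*(-1*30) = 108*(-30) = -3240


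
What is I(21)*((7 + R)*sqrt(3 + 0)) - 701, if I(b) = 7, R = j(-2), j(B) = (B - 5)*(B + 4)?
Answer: -701 - 49*sqrt(3) ≈ -785.87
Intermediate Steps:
j(B) = (-5 + B)*(4 + B)
R = -14 (R = -20 + (-2)**2 - 1*(-2) = -20 + 4 + 2 = -14)
I(21)*((7 + R)*sqrt(3 + 0)) - 701 = 7*((7 - 14)*sqrt(3 + 0)) - 701 = 7*(-7*sqrt(3)) - 701 = -49*sqrt(3) - 701 = -701 - 49*sqrt(3)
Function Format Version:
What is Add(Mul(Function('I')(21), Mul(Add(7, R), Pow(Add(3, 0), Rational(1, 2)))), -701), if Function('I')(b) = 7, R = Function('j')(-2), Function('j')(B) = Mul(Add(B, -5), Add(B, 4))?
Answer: Add(-701, Mul(-49, Pow(3, Rational(1, 2)))) ≈ -785.87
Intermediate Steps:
Function('j')(B) = Mul(Add(-5, B), Add(4, B))
R = -14 (R = Add(-20, Pow(-2, 2), Mul(-1, -2)) = Add(-20, 4, 2) = -14)
Add(Mul(Function('I')(21), Mul(Add(7, R), Pow(Add(3, 0), Rational(1, 2)))), -701) = Add(Mul(7, Mul(Add(7, -14), Pow(Add(3, 0), Rational(1, 2)))), -701) = Add(Mul(7, Mul(-7, Pow(3, Rational(1, 2)))), -701) = Add(Mul(-49, Pow(3, Rational(1, 2))), -701) = Add(-701, Mul(-49, Pow(3, Rational(1, 2))))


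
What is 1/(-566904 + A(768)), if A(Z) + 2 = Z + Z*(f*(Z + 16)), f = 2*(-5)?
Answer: -1/6587258 ≈ -1.5181e-7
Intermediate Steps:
f = -10
A(Z) = -2 + Z + Z*(-160 - 10*Z) (A(Z) = -2 + (Z + Z*(-10*(Z + 16))) = -2 + (Z + Z*(-10*(16 + Z))) = -2 + (Z + Z*(-160 - 10*Z)) = -2 + Z + Z*(-160 - 10*Z))
1/(-566904 + A(768)) = 1/(-566904 + (-2 - 159*768 - 10*768²)) = 1/(-566904 + (-2 - 122112 - 10*589824)) = 1/(-566904 + (-2 - 122112 - 5898240)) = 1/(-566904 - 6020354) = 1/(-6587258) = -1/6587258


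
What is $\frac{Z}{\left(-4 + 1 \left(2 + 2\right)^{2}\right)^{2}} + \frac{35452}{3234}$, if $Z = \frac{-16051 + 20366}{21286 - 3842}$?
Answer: $\frac{43278479}{3947328} \approx 10.964$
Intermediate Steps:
$Z = \frac{4315}{17444} \approx 0.24736$
$\frac{Z}{\left(-4 + 1 \left(2 + 2\right)^{2}\right)^{2}} + \frac{35452}{3234} = \frac{4315}{17444 \left(-4 + 1 \left(2 + 2\right)^{2}\right)^{2}} + \frac{35452}{3234} = \frac{4315}{17444 \left(-4 + 1 \cdot 4^{2}\right)^{2}} + 35452 \cdot \frac{1}{3234} = \frac{4315}{17444 \left(-4 + 1 \cdot 16\right)^{2}} + \frac{17726}{1617} = \frac{4315}{17444 \left(-4 + 16\right)^{2}} + \frac{17726}{1617} = \frac{4315}{17444 \cdot 12^{2}} + \frac{17726}{1617} = \frac{4315}{17444 \cdot 144} + \frac{17726}{1617} = \frac{4315}{17444} \cdot \frac{1}{144} + \frac{17726}{1617} = \frac{4315}{2511936} + \frac{17726}{1617} = \frac{43278479}{3947328}$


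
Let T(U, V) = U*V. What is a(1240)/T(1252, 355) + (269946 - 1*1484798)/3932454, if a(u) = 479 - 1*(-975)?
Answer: -133558832951/436954626210 ≈ -0.30566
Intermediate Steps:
a(u) = 1454 (a(u) = 479 + 975 = 1454)
a(1240)/T(1252, 355) + (269946 - 1*1484798)/3932454 = 1454/((1252*355)) + (269946 - 1*1484798)/3932454 = 1454/444460 + (269946 - 1484798)*(1/3932454) = 1454*(1/444460) - 1214852*1/3932454 = 727/222230 - 607426/1966227 = -133558832951/436954626210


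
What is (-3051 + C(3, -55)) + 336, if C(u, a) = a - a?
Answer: -2715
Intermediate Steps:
C(u, a) = 0
(-3051 + C(3, -55)) + 336 = (-3051 + 0) + 336 = -3051 + 336 = -2715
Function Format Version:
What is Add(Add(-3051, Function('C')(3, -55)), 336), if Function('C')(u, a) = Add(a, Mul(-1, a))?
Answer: -2715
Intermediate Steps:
Function('C')(u, a) = 0
Add(Add(-3051, Function('C')(3, -55)), 336) = Add(Add(-3051, 0), 336) = Add(-3051, 336) = -2715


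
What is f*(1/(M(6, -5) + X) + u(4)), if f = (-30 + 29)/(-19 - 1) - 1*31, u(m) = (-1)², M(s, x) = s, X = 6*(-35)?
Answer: -125657/4080 ≈ -30.798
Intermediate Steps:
X = -210
u(m) = 1
f = -619/20 (f = -1/(-20) - 31 = -1*(-1/20) - 31 = 1/20 - 31 = -619/20 ≈ -30.950)
f*(1/(M(6, -5) + X) + u(4)) = -619*(1/(6 - 210) + 1)/20 = -619*(1/(-204) + 1)/20 = -619*(-1/204 + 1)/20 = -619/20*203/204 = -125657/4080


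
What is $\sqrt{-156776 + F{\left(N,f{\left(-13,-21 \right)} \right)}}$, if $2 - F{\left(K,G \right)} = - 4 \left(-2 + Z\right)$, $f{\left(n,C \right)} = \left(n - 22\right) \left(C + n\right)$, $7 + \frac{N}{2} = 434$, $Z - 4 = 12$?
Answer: $i \sqrt{156718} \approx 395.88 i$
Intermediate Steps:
$Z = 16$ ($Z = 4 + 12 = 16$)
$N = 854$ ($N = -14 + 2 \cdot 434 = -14 + 868 = 854$)
$f{\left(n,C \right)} = \left(-22 + n\right) \left(C + n\right)$
$F{\left(K,G \right)} = 58$ ($F{\left(K,G \right)} = 2 - - 4 \left(-2 + 16\right) = 2 - \left(-4\right) 14 = 2 - -56 = 2 + 56 = 58$)
$\sqrt{-156776 + F{\left(N,f{\left(-13,-21 \right)} \right)}} = \sqrt{-156776 + 58} = \sqrt{-156718} = i \sqrt{156718}$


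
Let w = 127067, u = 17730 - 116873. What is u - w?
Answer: -226210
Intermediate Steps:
u = -99143
u - w = -99143 - 1*127067 = -99143 - 127067 = -226210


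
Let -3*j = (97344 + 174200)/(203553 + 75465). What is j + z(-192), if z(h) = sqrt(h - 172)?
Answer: -135772/418527 + 2*I*sqrt(91) ≈ -0.3244 + 19.079*I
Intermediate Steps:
z(h) = sqrt(-172 + h)
j = -135772/418527 (j = -(97344 + 174200)/(3*(203553 + 75465)) = -271544/(3*279018) = -1/3*135772/139509 = -135772/418527 ≈ -0.32440)
j + z(-192) = -135772/418527 + sqrt(-172 - 192) = -135772/418527 + sqrt(-364) = -135772/418527 + 2*I*sqrt(91)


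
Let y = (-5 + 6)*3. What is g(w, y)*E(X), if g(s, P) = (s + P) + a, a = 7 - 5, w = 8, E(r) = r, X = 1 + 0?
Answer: 13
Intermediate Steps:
X = 1
a = 2
y = 3 (y = 1*3 = 3)
g(s, P) = 2 + P + s (g(s, P) = (s + P) + 2 = (P + s) + 2 = 2 + P + s)
g(w, y)*E(X) = (2 + 3 + 8)*1 = 13*1 = 13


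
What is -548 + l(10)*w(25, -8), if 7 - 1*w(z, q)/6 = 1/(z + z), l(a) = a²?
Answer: 3640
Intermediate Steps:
w(z, q) = 42 - 3/z (w(z, q) = 42 - 6/(z + z) = 42 - 6*1/(2*z) = 42 - 3/z)
-548 + l(10)*w(25, -8) = -548 + 10²*(42 - 3/25) = -548 + 100*(42 - 3*1/25) = -548 + 100*(42 - 3/25) = -548 + 100*(1047/25) = -548 + 4188 = 3640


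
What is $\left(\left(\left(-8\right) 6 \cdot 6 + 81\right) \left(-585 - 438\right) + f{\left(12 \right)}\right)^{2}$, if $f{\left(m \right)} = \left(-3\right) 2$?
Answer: $44840180025$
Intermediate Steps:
$f{\left(m \right)} = -6$
$\left(\left(\left(-8\right) 6 \cdot 6 + 81\right) \left(-585 - 438\right) + f{\left(12 \right)}\right)^{2} = \left(\left(\left(-8\right) 6 \cdot 6 + 81\right) \left(-585 - 438\right) - 6\right)^{2} = \left(\left(\left(-48\right) 6 + 81\right) \left(-1023\right) - 6\right)^{2} = \left(\left(-288 + 81\right) \left(-1023\right) - 6\right)^{2} = \left(\left(-207\right) \left(-1023\right) - 6\right)^{2} = \left(211761 - 6\right)^{2} = 211755^{2} = 44840180025$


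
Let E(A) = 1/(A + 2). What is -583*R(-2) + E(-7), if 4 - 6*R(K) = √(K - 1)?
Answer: -5833/15 + 583*I*√3/6 ≈ -388.87 + 168.3*I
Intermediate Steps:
R(K) = ⅔ - √(-1 + K)/6 (R(K) = ⅔ - √(K - 1)/6 = ⅔ - √(-1 + K)/6)
E(A) = 1/(2 + A)
-583*R(-2) + E(-7) = -583*(⅔ - √(-1 - 2)/6) + 1/(2 - 7) = -583*(⅔ - I*√3/6) + 1/(-5) = -583*(⅔ - I*√3/6) - ⅕ = -53*(22/3 - 11*I*√3/6) - ⅕ = (-1166/3 + 583*I*√3/6) - ⅕ = -5833/15 + 583*I*√3/6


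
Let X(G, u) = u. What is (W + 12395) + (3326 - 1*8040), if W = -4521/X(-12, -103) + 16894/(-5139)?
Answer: 4087177214/529317 ≈ 7721.6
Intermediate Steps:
W = 21493337/529317 (W = -4521/(-103) + 16894/(-5139) = -4521*(-1/103) + 16894*(-1/5139) = 4521/103 - 16894/5139 = 21493337/529317 ≈ 40.606)
(W + 12395) + (3326 - 1*8040) = (21493337/529317 + 12395) + (3326 - 1*8040) = 6582377552/529317 + (3326 - 8040) = 6582377552/529317 - 4714 = 4087177214/529317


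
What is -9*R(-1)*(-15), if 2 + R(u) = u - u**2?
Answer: -540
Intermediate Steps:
R(u) = -2 + u - u**2 (R(u) = -2 + (u - u**2) = -2 + u - u**2)
-9*R(-1)*(-15) = -9*(-2 - 1 - 1*(-1)**2)*(-15) = -9*(-2 - 1 - 1*1)*(-15) = -9*(-2 - 1 - 1)*(-15) = -9*(-4)*(-15) = 36*(-15) = -540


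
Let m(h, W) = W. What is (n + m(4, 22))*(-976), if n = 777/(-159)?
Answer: -885232/53 ≈ -16703.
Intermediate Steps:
n = -259/53 (n = 777*(-1/159) = -259/53 ≈ -4.8868)
(n + m(4, 22))*(-976) = (-259/53 + 22)*(-976) = (907/53)*(-976) = -885232/53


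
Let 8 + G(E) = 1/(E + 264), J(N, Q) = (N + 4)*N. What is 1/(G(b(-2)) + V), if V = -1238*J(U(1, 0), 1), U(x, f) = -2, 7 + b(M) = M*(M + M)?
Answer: 265/1310161 ≈ 0.00020227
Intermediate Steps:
b(M) = -7 + 2*M² (b(M) = -7 + M*(M + M) = -7 + M*(2*M) = -7 + 2*M²)
J(N, Q) = N*(4 + N) (J(N, Q) = (4 + N)*N = N*(4 + N))
G(E) = -8 + 1/(264 + E) (G(E) = -8 + 1/(E + 264) = -8 + 1/(264 + E))
V = 4952 (V = -(-2476)*(4 - 2) = -(-2476)*2 = -1238*(-4) = 4952)
1/(G(b(-2)) + V) = 1/((-2111 - 8*(-7 + 2*(-2)²))/(264 + (-7 + 2*(-2)²)) + 4952) = 1/((-2111 - 8*(-7 + 2*4))/(264 + (-7 + 2*4)) + 4952) = 1/((-2111 - 8*(-7 + 8))/(264 + (-7 + 8)) + 4952) = 1/((-2111 - 8*1)/(264 + 1) + 4952) = 1/((-2111 - 8)/265 + 4952) = 1/((1/265)*(-2119) + 4952) = 1/(-2119/265 + 4952) = 1/(1310161/265) = 265/1310161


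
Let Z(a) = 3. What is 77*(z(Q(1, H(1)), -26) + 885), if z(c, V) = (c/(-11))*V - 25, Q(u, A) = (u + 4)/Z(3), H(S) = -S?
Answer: 199570/3 ≈ 66523.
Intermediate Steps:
Q(u, A) = 4/3 + u/3 (Q(u, A) = (u + 4)/3 = (4 + u)*(⅓) = 4/3 + u/3)
z(c, V) = -25 - V*c/11 (z(c, V) = (-c/11)*V - 25 = -V*c/11 - 25 = -25 - V*c/11)
77*(z(Q(1, H(1)), -26) + 885) = 77*((-25 - 1/11*(-26)*(4/3 + (⅓)*1)) + 885) = 77*((-25 - 1/11*(-26)*(4/3 + ⅓)) + 885) = 77*((-25 - 1/11*(-26)*5/3) + 885) = 77*((-25 + 130/33) + 885) = 77*(-695/33 + 885) = 77*(28510/33) = 199570/3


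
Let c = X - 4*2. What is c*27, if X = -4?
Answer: -324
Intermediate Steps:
c = -12 (c = -4 - 4*2 = -4 - 8 = -12)
c*27 = -12*27 = -324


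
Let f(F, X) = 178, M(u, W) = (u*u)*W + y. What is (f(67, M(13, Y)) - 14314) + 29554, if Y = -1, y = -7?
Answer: 15418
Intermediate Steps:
M(u, W) = -7 + W*u**2 (M(u, W) = (u*u)*W - 7 = u**2*W - 7 = W*u**2 - 7 = -7 + W*u**2)
(f(67, M(13, Y)) - 14314) + 29554 = (178 - 14314) + 29554 = -14136 + 29554 = 15418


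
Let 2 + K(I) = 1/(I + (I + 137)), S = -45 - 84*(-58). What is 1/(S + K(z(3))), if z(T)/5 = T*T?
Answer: 227/1095276 ≈ 0.00020725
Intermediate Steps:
z(T) = 5*T² (z(T) = 5*(T*T) = 5*T²)
S = 4827 (S = -45 + 4872 = 4827)
K(I) = -2 + 1/(137 + 2*I) (K(I) = -2 + 1/(I + (I + 137)) = -2 + 1/(I + (137 + I)) = -2 + 1/(137 + 2*I))
1/(S + K(z(3))) = 1/(4827 + (-273 - 20*3²)/(137 + 2*(5*3²))) = 1/(4827 + (-273 - 20*9)/(137 + 2*(5*9))) = 1/(4827 + (-273 - 4*45)/(137 + 2*45)) = 1/(4827 + (-273 - 180)/(137 + 90)) = 1/(4827 - 453/227) = 1/(1095276/227) = 227/1095276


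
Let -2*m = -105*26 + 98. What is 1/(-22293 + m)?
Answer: -1/20977 ≈ -4.7671e-5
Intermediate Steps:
m = 1316 (m = -(-105*26 + 98)/2 = -(-2730 + 98)/2 = -1/2*(-2632) = 1316)
1/(-22293 + m) = 1/(-22293 + 1316) = 1/(-20977) = -1/20977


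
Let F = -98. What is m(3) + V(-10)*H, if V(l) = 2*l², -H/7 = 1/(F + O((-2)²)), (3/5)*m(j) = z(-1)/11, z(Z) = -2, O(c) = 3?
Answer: 9050/627 ≈ 14.434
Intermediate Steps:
m(j) = -10/33 (m(j) = 5*(-2/11)/3 = 5*(-2*1/11)/3 = (5/3)*(-2/11) = -10/33)
H = 7/95 (H = -7/(-98 + 3) = -7/(-95) = -7*(-1/95) = 7/95 ≈ 0.073684)
m(3) + V(-10)*H = -10/33 + (2*(-10)²)*(7/95) = -10/33 + (2*100)*(7/95) = -10/33 + 200*(7/95) = -10/33 + 280/19 = 9050/627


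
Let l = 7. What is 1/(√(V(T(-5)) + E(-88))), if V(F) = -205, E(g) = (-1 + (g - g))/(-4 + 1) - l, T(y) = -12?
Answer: -I*√1905/635 ≈ -0.068734*I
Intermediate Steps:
E(g) = -20/3 (E(g) = (-1 + (g - g))/(-4 + 1) - 1*7 = (-1 + 0)/(-3) - 7 = -1*(-⅓) - 7 = ⅓ - 7 = -20/3)
1/(√(V(T(-5)) + E(-88))) = 1/(√(-205 - 20/3)) = 1/(√(-635/3)) = 1/(I*√1905/3) = -I*√1905/635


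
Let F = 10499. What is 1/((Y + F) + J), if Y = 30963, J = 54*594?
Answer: 1/73538 ≈ 1.3598e-5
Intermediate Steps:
J = 32076
1/((Y + F) + J) = 1/((30963 + 10499) + 32076) = 1/(41462 + 32076) = 1/73538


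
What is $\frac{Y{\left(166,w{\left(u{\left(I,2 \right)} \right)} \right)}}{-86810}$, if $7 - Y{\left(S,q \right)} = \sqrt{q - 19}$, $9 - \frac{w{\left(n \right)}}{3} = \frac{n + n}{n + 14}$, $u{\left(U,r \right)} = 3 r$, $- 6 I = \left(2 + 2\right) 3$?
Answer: $- \frac{7}{86810} + \frac{\sqrt{155}}{434050} \approx -5.1953 \cdot 10^{-5}$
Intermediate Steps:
$I = -2$ ($I = - \frac{\left(2 + 2\right) 3}{6} = - \frac{4 \cdot 3}{6} = \left(- \frac{1}{6}\right) 12 = -2$)
$w{\left(n \right)} = 27 - \frac{6 n}{14 + n}$ ($w{\left(n \right)} = 27 - 3 \frac{n + n}{n + 14} = 27 - 3 \frac{2 n}{14 + n} = 27 - \frac{6 n}{14 + n}$)
$Y{\left(S,q \right)} = 7 - \sqrt{-19 + q}$ ($Y{\left(S,q \right)} = 7 - \sqrt{q - 19} = 7 - \sqrt{-19 + q}$)
$\frac{Y{\left(166,w{\left(u{\left(I,2 \right)} \right)} \right)}}{-86810} = \frac{7 - \sqrt{-19 + \frac{21 \left(18 + 3 \cdot 2\right)}{14 + 3 \cdot 2}}}{-86810} = \left(7 - \sqrt{-19 + \frac{21 \left(18 + 6\right)}{14 + 6}}\right) \left(- \frac{1}{86810}\right) = \left(7 - \sqrt{-19 + 21 \cdot \frac{1}{20} \cdot 24}\right) \left(- \frac{1}{86810}\right) = \left(7 - \sqrt{-19 + \frac{126}{5}}\right) \left(- \frac{1}{86810}\right) = \left(7 - \sqrt{\frac{31}{5}}\right) \left(- \frac{1}{86810}\right) = \left(7 - \frac{\sqrt{155}}{5}\right) \left(- \frac{1}{86810}\right) = - \frac{7}{86810} + \frac{\sqrt{155}}{434050}$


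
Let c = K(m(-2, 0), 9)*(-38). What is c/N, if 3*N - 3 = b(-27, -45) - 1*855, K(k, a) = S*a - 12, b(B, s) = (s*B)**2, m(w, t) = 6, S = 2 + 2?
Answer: -912/491791 ≈ -0.0018544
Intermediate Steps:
S = 4
b(B, s) = B**2*s**2 (b(B, s) = (B*s)**2 = B**2*s**2)
K(k, a) = -12 + 4*a (K(k, a) = 4*a - 12 = -12 + 4*a)
c = -912 (c = (-12 + 4*9)*(-38) = (-12 + 36)*(-38) = 24*(-38) = -912)
N = 491791 (N = 1 + ((-27)**2*(-45)**2 - 1*855)/3 = 1 + (729*2025 - 855)/3 = 1 + (1476225 - 855)/3 = 1 + (1/3)*1475370 = 1 + 491790 = 491791)
c/N = -912/491791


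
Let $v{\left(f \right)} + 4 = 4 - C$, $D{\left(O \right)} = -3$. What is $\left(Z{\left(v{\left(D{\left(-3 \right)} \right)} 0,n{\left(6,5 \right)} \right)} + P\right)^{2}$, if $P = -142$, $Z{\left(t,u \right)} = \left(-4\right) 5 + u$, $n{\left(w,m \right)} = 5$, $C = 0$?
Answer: $24649$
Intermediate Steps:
$v{\left(f \right)} = 0$ ($v{\left(f \right)} = -4 + \left(4 - 0\right) = -4 + \left(4 + 0\right) = -4 + 4 = 0$)
$Z{\left(t,u \right)} = -20 + u$
$\left(Z{\left(v{\left(D{\left(-3 \right)} \right)} 0,n{\left(6,5 \right)} \right)} + P\right)^{2} = \left(\left(-20 + 5\right) - 142\right)^{2} = \left(-15 - 142\right)^{2} = \left(-157\right)^{2} = 24649$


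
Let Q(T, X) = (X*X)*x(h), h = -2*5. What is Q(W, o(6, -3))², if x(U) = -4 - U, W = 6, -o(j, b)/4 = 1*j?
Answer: 11943936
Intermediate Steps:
o(j, b) = -4*j
h = -10
Q(T, X) = 6*X² (Q(T, X) = (X*X)*(-4 - 1*(-10)) = X²*(-4 + 10) = X²*6 = 6*X²)
Q(W, o(6, -3))² = (6*(-4*6)²)² = (6*(-24)²)² = (6*576)² = 3456² = 11943936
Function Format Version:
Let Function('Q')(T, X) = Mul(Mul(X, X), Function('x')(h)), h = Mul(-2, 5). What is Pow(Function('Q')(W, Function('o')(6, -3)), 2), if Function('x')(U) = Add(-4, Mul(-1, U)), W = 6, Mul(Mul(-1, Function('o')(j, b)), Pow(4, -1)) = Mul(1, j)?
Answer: 11943936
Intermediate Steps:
Function('o')(j, b) = Mul(-4, j) (Function('o')(j, b) = Mul(-4, Mul(1, j)) = Mul(-4, j))
h = -10
Function('Q')(T, X) = Mul(6, Pow(X, 2)) (Function('Q')(T, X) = Mul(Mul(X, X), Add(-4, Mul(-1, -10))) = Mul(Pow(X, 2), Add(-4, 10)) = Mul(Pow(X, 2), 6) = Mul(6, Pow(X, 2)))
Pow(Function('Q')(W, Function('o')(6, -3)), 2) = Pow(Mul(6, Pow(Mul(-4, 6), 2)), 2) = Pow(Mul(6, Pow(-24, 2)), 2) = Pow(Mul(6, 576), 2) = Pow(3456, 2) = 11943936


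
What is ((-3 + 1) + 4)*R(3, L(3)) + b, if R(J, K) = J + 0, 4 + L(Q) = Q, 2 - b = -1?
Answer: 9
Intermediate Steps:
b = 3 (b = 2 - 1*(-1) = 2 + 1 = 3)
L(Q) = -4 + Q
R(J, K) = J
((-3 + 1) + 4)*R(3, L(3)) + b = ((-3 + 1) + 4)*3 + 3 = (-2 + 4)*3 + 3 = 2*3 + 3 = 6 + 3 = 9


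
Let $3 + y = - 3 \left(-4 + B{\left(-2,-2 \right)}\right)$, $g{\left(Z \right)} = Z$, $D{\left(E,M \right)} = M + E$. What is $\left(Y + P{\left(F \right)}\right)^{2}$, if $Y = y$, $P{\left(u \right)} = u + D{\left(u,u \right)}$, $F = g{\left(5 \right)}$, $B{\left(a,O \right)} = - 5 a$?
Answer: $36$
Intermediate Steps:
$D{\left(E,M \right)} = E + M$
$F = 5$
$P{\left(u \right)} = 3 u$ ($P{\left(u \right)} = u + \left(u + u\right) = u + 2 u = 3 u$)
$y = -21$ ($y = -3 - 3 \left(-4 - -10\right) = -3 - 3 \left(-4 + 10\right) = -3 - 18 = -21$)
$Y = -21$
$\left(Y + P{\left(F \right)}\right)^{2} = \left(-21 + 3 \cdot 5\right)^{2} = \left(-21 + 15\right)^{2} = \left(-6\right)^{2} = 36$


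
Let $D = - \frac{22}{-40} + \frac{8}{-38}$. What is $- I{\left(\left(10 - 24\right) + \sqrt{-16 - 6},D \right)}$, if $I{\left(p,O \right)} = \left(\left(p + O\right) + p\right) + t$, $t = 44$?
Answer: $- \frac{6209}{380} - 2 i \sqrt{22} \approx -16.339 - 9.3808 i$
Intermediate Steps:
$D = \frac{129}{380}$ ($D = \left(-22\right) \left(- \frac{1}{40}\right) + 8 \left(- \frac{1}{38}\right) = \frac{11}{20} - \frac{4}{19} = \frac{129}{380} \approx 0.33947$)
$I{\left(p,O \right)} = 44 + O + 2 p$ ($I{\left(p,O \right)} = \left(\left(p + O\right) + p\right) + 44 = \left(\left(O + p\right) + p\right) + 44 = \left(O + 2 p\right) + 44 = 44 + O + 2 p$)
$- I{\left(\left(10 - 24\right) + \sqrt{-16 - 6},D \right)} = - (44 + \frac{129}{380} + 2 \left(\left(10 - 24\right) + \sqrt{-16 - 6}\right)) = - (44 + \frac{129}{380} + 2 \left(-14 + \sqrt{-22}\right)) = - (44 + \frac{129}{380} + 2 \left(-14 + i \sqrt{22}\right)) = - (44 + \frac{129}{380} - \left(28 - 2 i \sqrt{22}\right)) = - (\frac{6209}{380} + 2 i \sqrt{22}) = - \frac{6209}{380} - 2 i \sqrt{22}$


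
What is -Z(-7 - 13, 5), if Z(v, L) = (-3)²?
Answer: -9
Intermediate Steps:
Z(v, L) = 9
-Z(-7 - 13, 5) = -1*9 = -9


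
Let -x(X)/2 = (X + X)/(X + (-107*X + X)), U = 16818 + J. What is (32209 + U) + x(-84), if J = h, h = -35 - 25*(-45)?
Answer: 5262289/105 ≈ 50117.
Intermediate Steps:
h = 1090 (h = -35 + 1125 = 1090)
J = 1090
U = 17908 (U = 16818 + 1090 = 17908)
x(X) = 4/105 (x(X) = -2*(X + X)/(X + (-107*X + X)) = -2*2*X/(X - 106*X) = -2*2*X/((-105*X)) = -2*2*X*(-1/(105*X)) = -2*(-2/105) = 4/105)
(32209 + U) + x(-84) = (32209 + 17908) + 4/105 = 50117 + 4/105 = 5262289/105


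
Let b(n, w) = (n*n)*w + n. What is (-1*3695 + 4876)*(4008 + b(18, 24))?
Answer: 13938162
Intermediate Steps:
b(n, w) = n + w*n² (b(n, w) = n²*w + n = w*n² + n = n + w*n²)
(-1*3695 + 4876)*(4008 + b(18, 24)) = (-1*3695 + 4876)*(4008 + 18*(1 + 18*24)) = (-3695 + 4876)*(4008 + 18*(1 + 432)) = 1181*(4008 + 18*433) = 1181*(4008 + 7794) = 1181*11802 = 13938162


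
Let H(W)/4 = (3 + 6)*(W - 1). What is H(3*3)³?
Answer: 23887872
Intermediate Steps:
H(W) = -36 + 36*W (H(W) = 4*((3 + 6)*(W - 1)) = 4*(9*(-1 + W)) = 4*(-9 + 9*W) = -36 + 36*W)
H(3*3)³ = (-36 + 36*(3*3))³ = (-36 + 36*9)³ = (-36 + 324)³ = 288³ = 23887872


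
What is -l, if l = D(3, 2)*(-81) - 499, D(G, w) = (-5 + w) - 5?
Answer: -149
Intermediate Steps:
D(G, w) = -10 + w
l = 149 (l = (-10 + 2)*(-81) - 499 = -8*(-81) - 499 = 648 - 499 = 149)
-l = -1*149 = -149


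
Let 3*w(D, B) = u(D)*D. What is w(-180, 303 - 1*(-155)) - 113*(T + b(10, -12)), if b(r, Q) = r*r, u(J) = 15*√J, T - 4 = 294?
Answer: -44974 - 5400*I*√5 ≈ -44974.0 - 12075.0*I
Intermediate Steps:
T = 298 (T = 4 + 294 = 298)
w(D, B) = 5*D^(3/2) (w(D, B) = ((15*√D)*D)/3 = (15*D^(3/2))/3 = 5*D^(3/2))
b(r, Q) = r²
w(-180, 303 - 1*(-155)) - 113*(T + b(10, -12)) = 5*(-180)^(3/2) - 113*(298 + 10²) = 5*(-1080*I*√5) - 113*(298 + 100) = -5400*I*√5 - 113*398 = -5400*I*√5 - 44974 = -44974 - 5400*I*√5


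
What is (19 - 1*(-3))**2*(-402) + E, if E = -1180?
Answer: -195748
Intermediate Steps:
(19 - 1*(-3))**2*(-402) + E = (19 - 1*(-3))**2*(-402) - 1180 = (19 + 3)**2*(-402) - 1180 = 22**2*(-402) - 1180 = 484*(-402) - 1180 = -194568 - 1180 = -195748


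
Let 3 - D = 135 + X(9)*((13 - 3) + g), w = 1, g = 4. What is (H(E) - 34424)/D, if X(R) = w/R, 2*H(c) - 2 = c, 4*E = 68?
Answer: 619461/2404 ≈ 257.68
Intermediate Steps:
E = 17 (E = (¼)*68 = 17)
H(c) = 1 + c/2
X(R) = 1/R
D = -1202/9 (D = 3 - (135 + ((13 - 3) + 4)/9) = 3 - (135 + (10 + 4)/9) = 3 - (135 + (⅑)*14) = 3 - (135 + 14/9) = 3 - 1*1229/9 = 3 - 1229/9 = -1202/9 ≈ -133.56)
(H(E) - 34424)/D = ((1 + (½)*17) - 34424)/(-1202/9) = ((1 + 17/2) - 34424)*(-9/1202) = (19/2 - 34424)*(-9/1202) = -68829/2*(-9/1202) = 619461/2404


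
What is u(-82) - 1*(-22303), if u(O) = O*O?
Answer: 29027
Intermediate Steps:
u(O) = O**2
u(-82) - 1*(-22303) = (-82)**2 - 1*(-22303) = 6724 + 22303 = 29027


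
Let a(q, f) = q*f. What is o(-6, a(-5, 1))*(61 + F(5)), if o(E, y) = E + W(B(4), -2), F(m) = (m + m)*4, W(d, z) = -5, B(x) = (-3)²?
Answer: -1111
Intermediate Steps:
B(x) = 9
a(q, f) = f*q
F(m) = 8*m (F(m) = (2*m)*4 = 8*m)
o(E, y) = -5 + E (o(E, y) = E - 5 = -5 + E)
o(-6, a(-5, 1))*(61 + F(5)) = (-5 - 6)*(61 + 8*5) = -11*(61 + 40) = -11*101 = -1111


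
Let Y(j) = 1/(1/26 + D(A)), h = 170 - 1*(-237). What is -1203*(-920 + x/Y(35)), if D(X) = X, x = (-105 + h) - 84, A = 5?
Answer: -2789757/13 ≈ -2.1460e+5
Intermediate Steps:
h = 407 (h = 170 + 237 = 407)
x = 218 (x = (-105 + 407) - 84 = 302 - 84 = 218)
Y(j) = 26/131 (Y(j) = 1/(1/26 + 5) = 1/(131/26) = 26/131)
-1203*(-920 + x/Y(35)) = -1203*(-920 + 218/(26/131)) = -1203*(-920 + 218*(131/26)) = -1203*(-920 + 14279/13) = -1203*2319/13 = -2789757/13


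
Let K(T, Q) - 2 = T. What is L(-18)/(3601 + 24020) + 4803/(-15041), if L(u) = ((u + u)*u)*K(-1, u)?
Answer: -1517495/5128981 ≈ -0.29587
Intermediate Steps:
K(T, Q) = 2 + T
L(u) = 2*u**2 (L(u) = ((u + u)*u)*(2 - 1) = ((2*u)*u)*1 = (2*u**2)*1 = 2*u**2)
L(-18)/(3601 + 24020) + 4803/(-15041) = (2*(-18)**2)/(3601 + 24020) + 4803/(-15041) = (2*324)/27621 + 4803*(-1/15041) = 648*(1/27621) - 4803/15041 = 8/341 - 4803/15041 = -1517495/5128981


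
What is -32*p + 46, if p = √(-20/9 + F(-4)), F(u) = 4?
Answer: 10/3 ≈ 3.3333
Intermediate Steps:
p = 4/3 (p = √(-20/9 + 4) = √(16/9) = 4/3 ≈ 1.3333)
-32*p + 46 = -32*4/3 + 46 = -128/3 + 46 = 10/3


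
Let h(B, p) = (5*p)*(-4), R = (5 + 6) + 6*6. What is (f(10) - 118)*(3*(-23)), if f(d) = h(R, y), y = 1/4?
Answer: 8487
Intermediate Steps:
y = ¼ ≈ 0.25000
R = 47 (R = 11 + 36 = 47)
h(B, p) = -20*p
f(d) = -5 (f(d) = -20*¼ = -5)
(f(10) - 118)*(3*(-23)) = (-5 - 118)*(3*(-23)) = -123*(-69) = 8487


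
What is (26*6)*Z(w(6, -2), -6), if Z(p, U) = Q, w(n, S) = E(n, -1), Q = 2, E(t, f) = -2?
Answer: 312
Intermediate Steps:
w(n, S) = -2
Z(p, U) = 2
(26*6)*Z(w(6, -2), -6) = (26*6)*2 = 156*2 = 312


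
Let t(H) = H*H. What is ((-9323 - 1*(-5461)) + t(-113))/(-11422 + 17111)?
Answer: 8907/5689 ≈ 1.5657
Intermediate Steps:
t(H) = H**2
((-9323 - 1*(-5461)) + t(-113))/(-11422 + 17111) = ((-9323 - 1*(-5461)) + (-113)**2)/(-11422 + 17111) = ((-9323 + 5461) + 12769)/5689 = (-3862 + 12769)*(1/5689) = 8907*(1/5689) = 8907/5689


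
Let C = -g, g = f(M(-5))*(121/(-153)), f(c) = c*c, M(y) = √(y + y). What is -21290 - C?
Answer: -3256160/153 ≈ -21282.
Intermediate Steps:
M(y) = √2*√y (M(y) = √(2*y) = √2*√y)
f(c) = c²
g = 1210/153 (g = (√2*√(-5))²*(121/(-153)) = (√2*(I*√5))²*(121*(-1/153)) = (I*√10)²*(-121/153) = -10*(-121/153) = 1210/153 ≈ 7.9085)
C = -1210/153 (C = -1*1210/153 = -1210/153 ≈ -7.9085)
-21290 - C = -21290 - 1*(-1210/153) = -21290 + 1210/153 = -3256160/153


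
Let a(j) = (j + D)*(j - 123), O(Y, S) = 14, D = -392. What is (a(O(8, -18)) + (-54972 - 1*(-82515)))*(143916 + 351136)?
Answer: 34032349740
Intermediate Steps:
a(j) = (-392 + j)*(-123 + j) (a(j) = (j - 392)*(j - 123) = (-392 + j)*(-123 + j))
(a(O(8, -18)) + (-54972 - 1*(-82515)))*(143916 + 351136) = ((48216 + 14**2 - 515*14) + (-54972 - 1*(-82515)))*(143916 + 351136) = ((48216 + 196 - 7210) + (-54972 + 82515))*495052 = (41202 + 27543)*495052 = 68745*495052 = 34032349740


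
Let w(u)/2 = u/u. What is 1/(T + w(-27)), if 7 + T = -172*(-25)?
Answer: 1/4295 ≈ 0.00023283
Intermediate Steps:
w(u) = 2 (w(u) = 2*(u/u) = 2*1 = 2)
T = 4293 (T = -7 - 172*(-25) = -7 + 4300 = 4293)
1/(T + w(-27)) = 1/(4293 + 2) = 1/4295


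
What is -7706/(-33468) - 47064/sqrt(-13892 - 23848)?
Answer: 3853/16734 + 212*I*sqrt(9435)/85 ≈ 0.23025 + 242.26*I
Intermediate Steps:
-7706/(-33468) - 47064/sqrt(-13892 - 23848) = -7706*(-1/33468) - 47064*(-I*sqrt(9435)/18870) = 3853/16734 - 47064*(-I*sqrt(9435)/18870) = 3853/16734 - (-212)*I*sqrt(9435)/85 = 3853/16734 + 212*I*sqrt(9435)/85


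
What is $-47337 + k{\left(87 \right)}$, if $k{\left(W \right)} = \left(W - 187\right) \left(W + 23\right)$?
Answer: $-58337$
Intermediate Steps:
$k{\left(W \right)} = \left(-187 + W\right) \left(23 + W\right)$
$-47337 + k{\left(87 \right)} = -47337 - \left(18569 - 7569\right) = -47337 - 11000 = -58337$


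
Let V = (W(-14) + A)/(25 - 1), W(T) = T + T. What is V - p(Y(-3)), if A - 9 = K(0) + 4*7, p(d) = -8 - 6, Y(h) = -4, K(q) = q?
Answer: 115/8 ≈ 14.375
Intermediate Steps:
W(T) = 2*T
p(d) = -14
A = 37 (A = 9 + (0 + 4*7) = 9 + (0 + 28) = 9 + 28 = 37)
V = 3/8 (V = (2*(-14) + 37)/(25 - 1) = (-28 + 37)/24 = 9*(1/24) = 3/8 ≈ 0.37500)
V - p(Y(-3)) = 3/8 - 1*(-14) = 3/8 + 14 = 115/8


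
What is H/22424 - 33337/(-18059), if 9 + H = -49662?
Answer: -149459701/404955016 ≈ -0.36908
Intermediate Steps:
H = -49671 (H = -9 - 49662 = -49671)
H/22424 - 33337/(-18059) = -49671/22424 - 33337/(-18059) = -49671*1/22424 - 33337*(-1/18059) = -49671/22424 + 33337/18059 = -149459701/404955016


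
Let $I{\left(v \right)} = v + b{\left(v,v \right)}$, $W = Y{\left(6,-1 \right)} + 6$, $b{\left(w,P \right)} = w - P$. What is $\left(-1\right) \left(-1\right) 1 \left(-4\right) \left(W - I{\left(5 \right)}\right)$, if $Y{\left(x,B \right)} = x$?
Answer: $-28$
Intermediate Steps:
$W = 12$ ($W = 6 + 6 = 12$)
$I{\left(v \right)} = v$ ($I{\left(v \right)} = v + \left(v - v\right) = v + 0 = v$)
$\left(-1\right) \left(-1\right) 1 \left(-4\right) \left(W - I{\left(5 \right)}\right) = \left(-1\right) \left(-1\right) 1 \left(-4\right) \left(12 - 5\right) = 1 \cdot 1 \left(-4\right) \left(12 - 5\right) = 1 \left(-4\right) 7 = \left(-4\right) 7 = -28$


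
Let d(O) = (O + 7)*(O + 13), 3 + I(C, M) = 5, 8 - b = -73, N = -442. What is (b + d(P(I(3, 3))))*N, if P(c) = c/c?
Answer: -85306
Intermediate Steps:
b = 81 (b = 8 - 1*(-73) = 8 + 73 = 81)
I(C, M) = 2 (I(C, M) = -3 + 5 = 2)
P(c) = 1
d(O) = (7 + O)*(13 + O)
(b + d(P(I(3, 3))))*N = (81 + (91 + 1**2 + 20*1))*(-442) = (81 + (91 + 1 + 20))*(-442) = (81 + 112)*(-442) = 193*(-442) = -85306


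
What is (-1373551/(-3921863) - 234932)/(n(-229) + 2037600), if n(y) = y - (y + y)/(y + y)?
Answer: -184273948953/1598057204062 ≈ -0.11531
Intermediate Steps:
n(y) = -1 + y (n(y) = y - 2*y/(2*y) = y - 2*y*1/(2*y) = y - 1*1 = y - 1 = -1 + y)
(-1373551/(-3921863) - 234932)/(n(-229) + 2037600) = (-1373551/(-3921863) - 234932)/((-1 - 229) + 2037600) = (-1373551*(-1/3921863) - 234932)/(-230 + 2037600) = (1373551/3921863 - 234932)/2037370 = -921369744765/3921863*1/2037370 = -184273948953/1598057204062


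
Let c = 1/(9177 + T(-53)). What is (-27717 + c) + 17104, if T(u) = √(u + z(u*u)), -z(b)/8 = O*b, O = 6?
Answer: (-10613*√134885 + 97395500*I)/(√134885 - 9177*I) ≈ -10613.0 - 4.7684e-6*I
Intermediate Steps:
z(b) = -48*b
T(u) = √(u - 48*u²) (T(u) = √(u - 48*u*u) = √(u - 48*u²))
c = 1/(9177 + I*√134885) (c = 1/(9177 + √(-53*(1 - 48*(-53)))) = 1/(9177 + √(-53*(1 + 2544))) = 1/(9177 + √(-53*2545)) = 1/(9177 + √(-134885)) = 1/(9177 + I*√134885) ≈ 0.00010879 - 4.354e-6*I)
(-27717 + c) + 17104 = (-27717 + (9177/84352214 - I*√134885/84352214)) + 17104 = (-2337990306261/84352214 - I*√134885/84352214) + 17104 = -895230038005/84352214 - I*√134885/84352214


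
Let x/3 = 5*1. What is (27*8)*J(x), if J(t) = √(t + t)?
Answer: 216*√30 ≈ 1183.1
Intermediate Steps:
x = 15 (x = 3*(5*1) = 3*5 = 15)
J(t) = √2*√t (J(t) = √(2*t) = √2*√t)
(27*8)*J(x) = (27*8)*(√2*√15) = 216*√30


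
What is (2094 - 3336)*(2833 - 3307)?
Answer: 588708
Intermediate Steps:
(2094 - 3336)*(2833 - 3307) = -1242*(-474) = 588708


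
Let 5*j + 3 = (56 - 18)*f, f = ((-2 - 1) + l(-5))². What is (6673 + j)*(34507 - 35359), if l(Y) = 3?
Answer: -28424424/5 ≈ -5.6849e+6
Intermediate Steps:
f = 0 (f = ((-2 - 1) + 3)² = (-3 + 3)² = 0² = 0)
j = -⅗ (j = -⅗ + ((56 - 18)*0)/5 = -⅗ + (38*0)/5 = -⅗ + (⅕)*0 = -⅗ + 0 = -⅗ ≈ -0.60000)
(6673 + j)*(34507 - 35359) = (6673 - ⅗)*(34507 - 35359) = (33362/5)*(-852) = -28424424/5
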